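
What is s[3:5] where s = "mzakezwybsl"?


Input string: 'mzakezwybsl'
Operation: slice [3:5]
Extract characters: s[3]='k', s[4]='e'
Result: ke


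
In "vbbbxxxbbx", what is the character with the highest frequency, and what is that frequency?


Input: 'vbbbxxxbbx'
Operation: tally each character
Counts: 'b':5, 'v':1, 'x':4
Maximum: 'b' appears 5 times


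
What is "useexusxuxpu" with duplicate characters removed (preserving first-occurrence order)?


Input: 'useexusxuxpu'
Operation: keep first occurrence of each character
Scan: s[0]='u' new -> keep; s[1]='s' new -> keep; s[2]='e' new -> keep; s[3]='e' seen -> skip; s[4]='x' new -> keep; s[5]='u' seen -> skip; s[6]='s' seen -> skip; s[7]='x' seen -> skip; s[8]='u' seen -> skip; s[9]='x' seen -> skip; s[10]='p' new -> keep; s[11]='u' seen -> skip
Result: usexp


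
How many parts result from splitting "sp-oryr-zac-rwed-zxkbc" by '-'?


Input string: 'sp-oryr-zac-rwed-zxkbc'
Delimiter: '-'
Split result: 'sp', 'oryr', 'zac', 'rwed', 'zxkbc'
Number of parts: 5


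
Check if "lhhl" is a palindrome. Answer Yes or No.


Input string: 'lhhl'
Reversed: 'lhhl'
Compare pairs: s[0]='l' vs s[3]='l' (match), s[1]='h' vs s[2]='h' (match)
Palindrome: Yes


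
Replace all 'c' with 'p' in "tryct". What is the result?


Input string: 'tryct'
Operation: replace 'c' with 'p'
Positions of 'c': 3
After replacement: trypt


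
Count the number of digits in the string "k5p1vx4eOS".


Input string: 'k5p1vx4eOS'
Operation: count digit characters (0-9)
Scan: 'k', '5'(digit), 'p', '1'(digit), 'v', 'x', '4'(digit), 'e', 'O', 'S'
Digits found: 3
Result: 3


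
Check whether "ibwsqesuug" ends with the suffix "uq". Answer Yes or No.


Input string: 'ibwsqesuug'
Suffix to check: 'uq'
Last 2 characters of input: 'ug'
Match: False
Result: No


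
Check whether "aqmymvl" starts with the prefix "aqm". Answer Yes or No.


Input string: 'aqmymvl'
Prefix to check: 'aqm'
First 3 characters of input: 'aqm'
Match: True
Result: Yes


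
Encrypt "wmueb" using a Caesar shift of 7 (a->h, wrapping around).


Input: 'wmueb', shift = 7
Operation: for each letter, (position + 7) mod 26
Mapping: 'w'(22+7=29, 29 mod 26=3)->'d', 'm'(12+7=19)->'t', 'u'(20+7=27, 27 mod 26=1)->'b', 'e'(4+7=11)->'l', 'b'(1+7=8)->'i'
Result: dtbli


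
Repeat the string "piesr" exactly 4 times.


Input string: 'piesr'
Operation: repeat 4 times
Concatenation: 'piesr' + 'piesr' + 'piesr' + 'piesr'
Result: piesrpiesrpiesrpiesr


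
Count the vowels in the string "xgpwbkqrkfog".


Input string: 'xgpwbkqrkfog'
Operation: count vowels (a, e, i, o, u)
Scan: s[0]='x', s[1]='g', s[2]='p', s[3]='w', s[4]='b', s[5]='k', s[6]='q', s[7]='r', s[8]='k', s[9]='f', s[10]='o' (vowel), s[11]='g'
Vowels found: 1
Result: 1


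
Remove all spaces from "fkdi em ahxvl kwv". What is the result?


Input string: 'fkdi em ahxvl kwv'
Operation: remove all spaces
Words: 'fkdi', 'em', 'ahxvl', 'kwv'
Join without spaces: fkdiemahxvlkwv


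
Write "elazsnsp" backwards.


Input string: 'elazsnsp'
Operation: reverse character order
Original order: 'e' -> 'l' -> 'a' -> 'z' -> 's' -> 'n' -> 's' -> 'p'
Reversed order: 'p' -> 's' -> 'n' -> 's' -> 'z' -> 'a' -> 'l' -> 'e'
Result: psnszale


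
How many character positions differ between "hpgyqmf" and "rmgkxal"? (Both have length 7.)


String 1: 'hpgyqmf'
String 2: 'rmgkxal'
Compare each position: pos 0: 'h'!='r', pos 1: 'p'!='m', pos 2: 'g'=='g', pos 3: 'y'!='k', pos 4: 'q'!='x', pos 5: 'm'!='a', pos 6: 'f'!='l'
Differing positions: 6
Hamming distance: 6


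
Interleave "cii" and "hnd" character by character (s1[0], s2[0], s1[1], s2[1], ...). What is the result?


String 1: 'cii'
String 2: 'hnd'
Operation: alternate characters
Pairs: 'c'+'h', 'i'+'n', 'i'+'d'
Result: chinid


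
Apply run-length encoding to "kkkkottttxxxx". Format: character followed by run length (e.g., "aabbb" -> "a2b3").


Input: 'kkkkottttxxxx'
Operation: identify consecutive runs
Runs: 'kkkk' -> k4, 'o' -> o1, 'tttt' -> t4, 'xxxx' -> x4
Encoded: k4o1t4x4


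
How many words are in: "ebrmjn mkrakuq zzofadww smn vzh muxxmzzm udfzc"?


Input string: 'ebrmjn mkrakuq zzofadww smn vzh muxxmzzm udfzc'
Operation: split by spaces
Words found: 'ebrmjn', 'mkrakuq', 'zzofadww', 'smn', 'vzh', 'muxxmzzm', 'udfzc'
Word count: 7


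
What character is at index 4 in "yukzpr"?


Input string: 'yukzpr'
Operation: get character at index 4
Index mapping: s[0]='y', s[1]='u', s[2]='k', s[3]='z', s[4]='p'
Result: 'p'


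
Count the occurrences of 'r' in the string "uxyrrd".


Input string: 'uxyrrd'
Target character: 'r'
Scan each position: s[3]='r', s[4]='r'
Matches found at indices: 3, 4
Total: 2


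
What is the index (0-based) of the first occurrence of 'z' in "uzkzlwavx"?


Input string: 'uzkzlwavx'
Target: 'z'
Scanning left to right: s[0]='u', s[1]='z'
First match at index: 1


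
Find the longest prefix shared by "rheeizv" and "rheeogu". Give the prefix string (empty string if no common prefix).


String 1: 'rheeizv'
String 2: 'rheeogu'
Compare position by position:
pos 0: 'r' vs 'r' match
pos 1: 'h' vs 'h' match
pos 2: 'e' vs 'e' match
pos 3: 'e' vs 'e' match
pos 4: 'i' vs 'o' differ -> stop
Longest common prefix: "rhee" (length 4)


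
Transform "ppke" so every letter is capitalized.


Input string: 'ppke'
Operation: convert each letter to uppercase
Mapping: 'p'->'P', 'p'->'P', 'k'->'K', 'e'->'E'
Result: PPKE


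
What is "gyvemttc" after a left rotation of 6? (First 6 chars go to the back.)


Input: 'gyvemttc', shift = 6
Operation: split at index 6 and swap parts
Front part s[0:6] = 'gyvemt'
Back part s[6:] = 'tc'
Rotated = back + front = 'tc' + 'gyvemt'
Result: tcgyvemt


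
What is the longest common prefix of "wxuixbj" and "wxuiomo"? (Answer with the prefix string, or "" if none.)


String 1: 'wxuixbj'
String 2: 'wxuiomo'
Compare position by position:
pos 0: 'w' vs 'w' match
pos 1: 'x' vs 'x' match
pos 2: 'u' vs 'u' match
pos 3: 'i' vs 'i' match
pos 4: 'x' vs 'o' differ -> stop
Longest common prefix: "wxui" (length 4)


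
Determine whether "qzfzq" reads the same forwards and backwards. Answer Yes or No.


Input string: 'qzfzq'
Reversed: 'qzfzq'
Compare pairs: s[0]='q' vs s[4]='q' (match), s[1]='z' vs s[3]='z' (match)
Palindrome: Yes


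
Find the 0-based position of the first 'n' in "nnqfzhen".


Input string: 'nnqfzhen'
Target: 'n'
Scanning left to right: s[0]='n'
First match at index: 0


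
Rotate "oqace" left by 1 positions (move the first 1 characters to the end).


Input: 'oqace', shift = 1
Operation: split at index 1 and swap parts
Front part s[0:1] = 'o'
Back part s[1:] = 'qace'
Rotated = back + front = 'qace' + 'o'
Result: qaceo


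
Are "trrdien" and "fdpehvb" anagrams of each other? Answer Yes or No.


String 1: 'trrdien' -> sorted: 'deinrrt'
String 2: 'fdpehvb' -> sorted: 'bdefhpv'
Compare sorted forms: 'deinrrt' != 'bdefhpv'
Anagram: No


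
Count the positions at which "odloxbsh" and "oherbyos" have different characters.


String 1: 'odloxbsh'
String 2: 'oherbyos'
Compare each position: pos 0: 'o'=='o', pos 1: 'd'!='h', pos 2: 'l'!='e', pos 3: 'o'!='r', pos 4: 'x'!='b', pos 5: 'b'!='y', pos 6: 's'!='o', pos 7: 'h'!='s'
Differing positions: 7
Hamming distance: 7


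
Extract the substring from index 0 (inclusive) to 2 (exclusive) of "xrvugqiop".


Input string: 'xrvugqiop'
Operation: slice [0:2]
Extract characters: s[0]='x', s[1]='r'
Result: xr


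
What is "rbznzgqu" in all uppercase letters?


Input string: 'rbznzgqu'
Operation: convert each letter to uppercase
Mapping: 'r'->'R', 'b'->'B', 'z'->'Z', 'n'->'N', 'z'->'Z', 'g'->'G', 'q'->'Q', 'u'->'U'
Result: RBZNZGQU


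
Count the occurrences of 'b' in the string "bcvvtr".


Input string: 'bcvvtr'
Target character: 'b'
Scan each position: s[0]='b'
Matches found at indices: 0
Total: 1


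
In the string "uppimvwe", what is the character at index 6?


Input string: 'uppimvwe'
Operation: get character at index 6
Index mapping: s[0]='u', s[1]='p', s[2]='p', s[3]='i', s[4]='m', s[5]='v', s[6]='w'
Result: 'w'


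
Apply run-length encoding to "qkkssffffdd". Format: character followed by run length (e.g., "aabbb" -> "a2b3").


Input: 'qkkssffffdd'
Operation: identify consecutive runs
Runs: 'q' -> q1, 'kk' -> k2, 'ss' -> s2, 'ffff' -> f4, 'dd' -> d2
Encoded: q1k2s2f4d2


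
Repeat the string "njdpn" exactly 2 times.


Input string: 'njdpn'
Operation: repeat 2 times
Concatenation: 'njdpn' + 'njdpn'
Result: njdpnnjdpn


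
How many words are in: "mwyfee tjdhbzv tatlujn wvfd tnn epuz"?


Input string: 'mwyfee tjdhbzv tatlujn wvfd tnn epuz'
Operation: split by spaces
Words found: 'mwyfee', 'tjdhbzv', 'tatlujn', 'wvfd', 'tnn', 'epuz'
Word count: 6


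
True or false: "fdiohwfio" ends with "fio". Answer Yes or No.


Input string: 'fdiohwfio'
Suffix to check: 'fio'
Last 3 characters of input: 'fio'
Match: True
Result: Yes


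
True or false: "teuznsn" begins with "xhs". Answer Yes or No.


Input string: 'teuznsn'
Prefix to check: 'xhs'
First 3 characters of input: 'teu'
Match: False
Result: No


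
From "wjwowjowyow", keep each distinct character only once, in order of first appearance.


Input: 'wjwowjowyow'
Operation: keep first occurrence of each character
Scan: s[0]='w' new -> keep; s[1]='j' new -> keep; s[2]='w' seen -> skip; s[3]='o' new -> keep; s[4]='w' seen -> skip; s[5]='j' seen -> skip; s[6]='o' seen -> skip; s[7]='w' seen -> skip; s[8]='y' new -> keep; s[9]='o' seen -> skip; s[10]='w' seen -> skip
Result: wjoy


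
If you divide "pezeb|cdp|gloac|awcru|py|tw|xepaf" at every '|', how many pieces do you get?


Input string: 'pezeb|cdp|gloac|awcru|py|tw|xepaf'
Delimiter: '|'
Split result: 'pezeb', 'cdp', 'gloac', 'awcru', 'py', 'tw', 'xepaf'
Number of parts: 7


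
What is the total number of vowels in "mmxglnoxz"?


Input string: 'mmxglnoxz'
Operation: count vowels (a, e, i, o, u)
Scan: s[0]='m', s[1]='m', s[2]='x', s[3]='g', s[4]='l', s[5]='n', s[6]='o' (vowel), s[7]='x', s[8]='z'
Vowels found: 1
Result: 1


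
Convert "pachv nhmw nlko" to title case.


Input string: 'pachv nhmw nlko'
Operation: capitalize first letter of each word
Word transformations: 'pachv'->'Pachv', 'nhmw'->'Nhmw', 'nlko'->'Nlko'
Result: Pachv Nhmw Nlko


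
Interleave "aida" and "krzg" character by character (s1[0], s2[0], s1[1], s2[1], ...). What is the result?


String 1: 'aida'
String 2: 'krzg'
Operation: alternate characters
Pairs: 'a'+'k', 'i'+'r', 'd'+'z', 'a'+'g'
Result: akirdzag


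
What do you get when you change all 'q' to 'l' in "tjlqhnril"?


Input string: 'tjlqhnril'
Operation: replace 'q' with 'l'
Positions of 'q': 3
After replacement: tjllhnril


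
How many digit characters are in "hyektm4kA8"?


Input string: 'hyektm4kA8'
Operation: count digit characters (0-9)
Scan: 'h', 'y', 'e', 'k', 't', 'm', '4'(digit), 'k', 'A', '8'(digit)
Digits found: 2
Result: 2


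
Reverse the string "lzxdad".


Input string: 'lzxdad'
Operation: reverse character order
Original order: 'l' -> 'z' -> 'x' -> 'd' -> 'a' -> 'd'
Reversed order: 'd' -> 'a' -> 'd' -> 'x' -> 'z' -> 'l'
Result: dadxzl


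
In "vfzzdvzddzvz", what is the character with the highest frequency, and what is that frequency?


Input: 'vfzzdvzddzvz'
Operation: tally each character
Counts: 'd':3, 'f':1, 'v':3, 'z':5
Maximum: 'z' appears 5 times


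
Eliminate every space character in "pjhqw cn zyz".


Input string: 'pjhqw cn zyz'
Operation: remove all spaces
Words: 'pjhqw', 'cn', 'zyz'
Join without spaces: pjhqwcnzyz


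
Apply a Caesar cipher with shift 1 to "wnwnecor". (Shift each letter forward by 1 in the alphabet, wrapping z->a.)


Input: 'wnwnecor', shift = 1
Operation: for each letter, (position + 1) mod 26
Mapping: 'w'(22+1=23)->'x', 'n'(13+1=14)->'o', 'w'(22+1=23)->'x', 'n'(13+1=14)->'o', 'e'(4+1=5)->'f', 'c'(2+1=3)->'d', 'o'(14+1=15)->'p', 'r'(17+1=18)->'s'
Result: xoxofdps


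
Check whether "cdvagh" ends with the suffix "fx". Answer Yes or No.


Input string: 'cdvagh'
Suffix to check: 'fx'
Last 2 characters of input: 'gh'
Match: False
Result: No


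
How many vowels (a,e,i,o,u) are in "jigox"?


Input string: 'jigox'
Operation: count vowels (a, e, i, o, u)
Scan: s[0]='j', s[1]='i' (vowel), s[2]='g', s[3]='o' (vowel), s[4]='x'
Vowels found: 2
Result: 2


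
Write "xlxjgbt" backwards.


Input string: 'xlxjgbt'
Operation: reverse character order
Original order: 'x' -> 'l' -> 'x' -> 'j' -> 'g' -> 'b' -> 't'
Reversed order: 't' -> 'b' -> 'g' -> 'j' -> 'x' -> 'l' -> 'x'
Result: tbgjxlx


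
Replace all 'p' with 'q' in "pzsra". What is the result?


Input string: 'pzsra'
Operation: replace 'p' with 'q'
Positions of 'p': 0
After replacement: qzsra


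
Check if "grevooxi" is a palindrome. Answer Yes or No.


Input string: 'grevooxi'
Reversed: 'ixooverg'
Compare pairs: s[0]='g' vs s[7]='i' (mismatch), s[1]='r' vs s[6]='x' (mismatch), s[2]='e' vs s[5]='o' (mismatch), s[3]='v' vs s[4]='o' (mismatch)
Palindrome: No


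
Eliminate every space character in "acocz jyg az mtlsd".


Input string: 'acocz jyg az mtlsd'
Operation: remove all spaces
Words: 'acocz', 'jyg', 'az', 'mtlsd'
Join without spaces: acoczjygazmtlsd


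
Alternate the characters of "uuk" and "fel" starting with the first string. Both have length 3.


String 1: 'uuk'
String 2: 'fel'
Operation: alternate characters
Pairs: 'u'+'f', 'u'+'e', 'k'+'l'
Result: ufuekl


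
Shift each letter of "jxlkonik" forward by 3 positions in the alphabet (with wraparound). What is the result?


Input: 'jxlkonik', shift = 3
Operation: for each letter, (position + 3) mod 26
Mapping: 'j'(9+3=12)->'m', 'x'(23+3=26, 26 mod 26=0)->'a', 'l'(11+3=14)->'o', 'k'(10+3=13)->'n', 'o'(14+3=17)->'r', 'n'(13+3=16)->'q', 'i'(8+3=11)->'l', 'k'(10+3=13)->'n'
Result: maonrqln


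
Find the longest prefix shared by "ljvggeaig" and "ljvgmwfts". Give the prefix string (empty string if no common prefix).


String 1: 'ljvggeaig'
String 2: 'ljvgmwfts'
Compare position by position:
pos 0: 'l' vs 'l' match
pos 1: 'j' vs 'j' match
pos 2: 'v' vs 'v' match
pos 3: 'g' vs 'g' match
pos 4: 'g' vs 'm' differ -> stop
Longest common prefix: "ljvg" (length 4)


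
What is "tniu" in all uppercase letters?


Input string: 'tniu'
Operation: convert each letter to uppercase
Mapping: 't'->'T', 'n'->'N', 'i'->'I', 'u'->'U'
Result: TNIU


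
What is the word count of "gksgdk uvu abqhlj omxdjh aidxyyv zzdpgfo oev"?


Input string: 'gksgdk uvu abqhlj omxdjh aidxyyv zzdpgfo oev'
Operation: split by spaces
Words found: 'gksgdk', 'uvu', 'abqhlj', 'omxdjh', 'aidxyyv', 'zzdpgfo', 'oev'
Word count: 7


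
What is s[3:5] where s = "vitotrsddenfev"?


Input string: 'vitotrsddenfev'
Operation: slice [3:5]
Extract characters: s[3]='o', s[4]='t'
Result: ot


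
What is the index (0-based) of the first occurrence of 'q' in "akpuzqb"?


Input string: 'akpuzqb'
Target: 'q'
Scanning left to right: s[0]='a', s[1]='k', s[2]='p', s[3]='u', s[4]='z', s[5]='q'
First match at index: 5


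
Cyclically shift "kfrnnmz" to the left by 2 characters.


Input: 'kfrnnmz', shift = 2
Operation: split at index 2 and swap parts
Front part s[0:2] = 'kf'
Back part s[2:] = 'rnnmz'
Rotated = back + front = 'rnnmz' + 'kf'
Result: rnnmzkf


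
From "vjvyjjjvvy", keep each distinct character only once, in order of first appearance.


Input: 'vjvyjjjvvy'
Operation: keep first occurrence of each character
Scan: s[0]='v' new -> keep; s[1]='j' new -> keep; s[2]='v' seen -> skip; s[3]='y' new -> keep; s[4]='j' seen -> skip; s[5]='j' seen -> skip; s[6]='j' seen -> skip; s[7]='v' seen -> skip; s[8]='v' seen -> skip; s[9]='y' seen -> skip
Result: vjy


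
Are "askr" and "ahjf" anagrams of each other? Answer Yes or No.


String 1: 'askr' -> sorted: 'akrs'
String 2: 'ahjf' -> sorted: 'afhj'
Compare sorted forms: 'akrs' != 'afhj'
Anagram: No


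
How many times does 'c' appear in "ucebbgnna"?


Input string: 'ucebbgnna'
Target character: 'c'
Scan each position: s[1]='c'
Matches found at indices: 1
Total: 1


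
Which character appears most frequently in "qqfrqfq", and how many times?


Input: 'qqfrqfq'
Operation: tally each character
Counts: 'f':2, 'q':4, 'r':1
Maximum: 'q' appears 4 times


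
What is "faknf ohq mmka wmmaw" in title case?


Input string: 'faknf ohq mmka wmmaw'
Operation: capitalize first letter of each word
Word transformations: 'faknf'->'Faknf', 'ohq'->'Ohq', 'mmka'->'Mmka', 'wmmaw'->'Wmmaw'
Result: Faknf Ohq Mmka Wmmaw


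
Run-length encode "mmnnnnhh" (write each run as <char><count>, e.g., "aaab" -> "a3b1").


Input: 'mmnnnnhh'
Operation: identify consecutive runs
Runs: 'mm' -> m2, 'nnnn' -> n4, 'hh' -> h2
Encoded: m2n4h2


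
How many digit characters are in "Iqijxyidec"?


Input string: 'Iqijxyidec'
Operation: count digit characters (0-9)
Scan: 'I', 'q', 'i', 'j', 'x', 'y', 'i', 'd', 'e', 'c'
Digits found: 0
Result: 0


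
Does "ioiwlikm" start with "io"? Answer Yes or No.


Input string: 'ioiwlikm'
Prefix to check: 'io'
First 2 characters of input: 'io'
Match: True
Result: Yes


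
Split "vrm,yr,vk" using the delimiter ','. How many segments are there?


Input string: 'vrm,yr,vk'
Delimiter: ','
Split result: 'vrm', 'yr', 'vk'
Number of parts: 3


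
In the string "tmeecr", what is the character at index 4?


Input string: 'tmeecr'
Operation: get character at index 4
Index mapping: s[0]='t', s[1]='m', s[2]='e', s[3]='e', s[4]='c'
Result: 'c'


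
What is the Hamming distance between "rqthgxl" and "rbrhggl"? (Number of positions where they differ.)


String 1: 'rqthgxl'
String 2: 'rbrhggl'
Compare each position: pos 0: 'r'=='r', pos 1: 'q'!='b', pos 2: 't'!='r', pos 3: 'h'=='h', pos 4: 'g'=='g', pos 5: 'x'!='g', pos 6: 'l'=='l'
Differing positions: 3
Hamming distance: 3


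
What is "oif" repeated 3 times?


Input string: 'oif'
Operation: repeat 3 times
Concatenation: 'oif' + 'oif' + 'oif'
Result: oifoifoif


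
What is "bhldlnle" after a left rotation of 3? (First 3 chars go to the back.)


Input: 'bhldlnle', shift = 3
Operation: split at index 3 and swap parts
Front part s[0:3] = 'bhl'
Back part s[3:] = 'dlnle'
Rotated = back + front = 'dlnle' + 'bhl'
Result: dlnlebhl


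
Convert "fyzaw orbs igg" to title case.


Input string: 'fyzaw orbs igg'
Operation: capitalize first letter of each word
Word transformations: 'fyzaw'->'Fyzaw', 'orbs'->'Orbs', 'igg'->'Igg'
Result: Fyzaw Orbs Igg


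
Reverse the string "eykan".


Input string: 'eykan'
Operation: reverse character order
Original order: 'e' -> 'y' -> 'k' -> 'a' -> 'n'
Reversed order: 'n' -> 'a' -> 'k' -> 'y' -> 'e'
Result: nakye


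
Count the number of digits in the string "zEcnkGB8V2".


Input string: 'zEcnkGB8V2'
Operation: count digit characters (0-9)
Scan: 'z', 'E', 'c', 'n', 'k', 'G', 'B', '8'(digit), 'V', '2'(digit)
Digits found: 2
Result: 2


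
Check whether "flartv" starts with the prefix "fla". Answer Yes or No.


Input string: 'flartv'
Prefix to check: 'fla'
First 3 characters of input: 'fla'
Match: True
Result: Yes


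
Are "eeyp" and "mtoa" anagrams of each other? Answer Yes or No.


String 1: 'eeyp' -> sorted: 'eepy'
String 2: 'mtoa' -> sorted: 'amot'
Compare sorted forms: 'eepy' != 'amot'
Anagram: No


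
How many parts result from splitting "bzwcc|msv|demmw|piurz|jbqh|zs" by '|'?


Input string: 'bzwcc|msv|demmw|piurz|jbqh|zs'
Delimiter: '|'
Split result: 'bzwcc', 'msv', 'demmw', 'piurz', 'jbqh', 'zs'
Number of parts: 6


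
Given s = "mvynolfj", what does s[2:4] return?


Input string: 'mvynolfj'
Operation: slice [2:4]
Extract characters: s[2]='y', s[3]='n'
Result: yn


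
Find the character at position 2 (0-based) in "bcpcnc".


Input string: 'bcpcnc'
Operation: get character at index 2
Index mapping: s[0]='b', s[1]='c', s[2]='p'
Result: 'p'


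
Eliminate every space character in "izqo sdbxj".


Input string: 'izqo sdbxj'
Operation: remove all spaces
Words: 'izqo', 'sdbxj'
Join without spaces: izqosdbxj


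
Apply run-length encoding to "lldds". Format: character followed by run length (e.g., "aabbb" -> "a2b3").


Input: 'lldds'
Operation: identify consecutive runs
Runs: 'll' -> l2, 'dd' -> d2, 's' -> s1
Encoded: l2d2s1


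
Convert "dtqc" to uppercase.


Input string: 'dtqc'
Operation: convert each letter to uppercase
Mapping: 'd'->'D', 't'->'T', 'q'->'Q', 'c'->'C'
Result: DTQC


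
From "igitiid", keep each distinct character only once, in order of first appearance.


Input: 'igitiid'
Operation: keep first occurrence of each character
Scan: s[0]='i' new -> keep; s[1]='g' new -> keep; s[2]='i' seen -> skip; s[3]='t' new -> keep; s[4]='i' seen -> skip; s[5]='i' seen -> skip; s[6]='d' new -> keep
Result: igtd


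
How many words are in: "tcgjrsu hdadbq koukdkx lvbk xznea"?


Input string: 'tcgjrsu hdadbq koukdkx lvbk xznea'
Operation: split by spaces
Words found: 'tcgjrsu', 'hdadbq', 'koukdkx', 'lvbk', 'xznea'
Word count: 5


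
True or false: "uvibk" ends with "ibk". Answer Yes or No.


Input string: 'uvibk'
Suffix to check: 'ibk'
Last 3 characters of input: 'ibk'
Match: True
Result: Yes


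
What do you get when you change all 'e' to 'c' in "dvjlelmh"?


Input string: 'dvjlelmh'
Operation: replace 'e' with 'c'
Positions of 'e': 4
After replacement: dvjlclmh


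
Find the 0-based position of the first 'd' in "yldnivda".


Input string: 'yldnivda'
Target: 'd'
Scanning left to right: s[0]='y', s[1]='l', s[2]='d'
First match at index: 2


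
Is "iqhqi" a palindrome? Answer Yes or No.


Input string: 'iqhqi'
Reversed: 'iqhqi'
Compare pairs: s[0]='i' vs s[4]='i' (match), s[1]='q' vs s[3]='q' (match)
Palindrome: Yes


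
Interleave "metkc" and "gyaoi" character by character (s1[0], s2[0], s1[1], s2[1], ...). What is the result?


String 1: 'metkc'
String 2: 'gyaoi'
Operation: alternate characters
Pairs: 'm'+'g', 'e'+'y', 't'+'a', 'k'+'o', 'c'+'i'
Result: mgeytakoci


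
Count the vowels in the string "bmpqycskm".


Input string: 'bmpqycskm'
Operation: count vowels (a, e, i, o, u)
Scan: s[0]='b', s[1]='m', s[2]='p', s[3]='q', s[4]='y', s[5]='c', s[6]='s', s[7]='k', s[8]='m'
Vowels found: 0
Result: 0


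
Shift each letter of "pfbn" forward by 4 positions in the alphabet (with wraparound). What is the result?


Input: 'pfbn', shift = 4
Operation: for each letter, (position + 4) mod 26
Mapping: 'p'(15+4=19)->'t', 'f'(5+4=9)->'j', 'b'(1+4=5)->'f', 'n'(13+4=17)->'r'
Result: tjfr


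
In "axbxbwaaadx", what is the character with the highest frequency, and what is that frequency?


Input: 'axbxbwaaadx'
Operation: tally each character
Counts: 'a':4, 'b':2, 'd':1, 'w':1, 'x':3
Maximum: 'a' appears 4 times


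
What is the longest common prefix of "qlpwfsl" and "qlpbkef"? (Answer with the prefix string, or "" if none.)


String 1: 'qlpwfsl'
String 2: 'qlpbkef'
Compare position by position:
pos 0: 'q' vs 'q' match
pos 1: 'l' vs 'l' match
pos 2: 'p' vs 'p' match
pos 3: 'w' vs 'b' differ -> stop
Longest common prefix: "qlp" (length 3)


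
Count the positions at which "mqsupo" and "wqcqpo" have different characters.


String 1: 'mqsupo'
String 2: 'wqcqpo'
Compare each position: pos 0: 'm'!='w', pos 1: 'q'=='q', pos 2: 's'!='c', pos 3: 'u'!='q', pos 4: 'p'=='p', pos 5: 'o'=='o'
Differing positions: 3
Hamming distance: 3


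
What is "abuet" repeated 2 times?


Input string: 'abuet'
Operation: repeat 2 times
Concatenation: 'abuet' + 'abuet'
Result: abuetabuet


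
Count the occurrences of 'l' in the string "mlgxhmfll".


Input string: 'mlgxhmfll'
Target character: 'l'
Scan each position: s[1]='l', s[7]='l', s[8]='l'
Matches found at indices: 1, 7, 8
Total: 3


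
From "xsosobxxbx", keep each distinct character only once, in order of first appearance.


Input: 'xsosobxxbx'
Operation: keep first occurrence of each character
Scan: s[0]='x' new -> keep; s[1]='s' new -> keep; s[2]='o' new -> keep; s[3]='s' seen -> skip; s[4]='o' seen -> skip; s[5]='b' new -> keep; s[6]='x' seen -> skip; s[7]='x' seen -> skip; s[8]='b' seen -> skip; s[9]='x' seen -> skip
Result: xsob


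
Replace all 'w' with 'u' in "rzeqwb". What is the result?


Input string: 'rzeqwb'
Operation: replace 'w' with 'u'
Positions of 'w': 4
After replacement: rzequb


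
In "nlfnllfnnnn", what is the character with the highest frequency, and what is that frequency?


Input: 'nlfnllfnnnn'
Operation: tally each character
Counts: 'f':2, 'l':3, 'n':6
Maximum: 'n' appears 6 times


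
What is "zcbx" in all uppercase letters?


Input string: 'zcbx'
Operation: convert each letter to uppercase
Mapping: 'z'->'Z', 'c'->'C', 'b'->'B', 'x'->'X'
Result: ZCBX


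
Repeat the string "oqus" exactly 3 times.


Input string: 'oqus'
Operation: repeat 3 times
Concatenation: 'oqus' + 'oqus' + 'oqus'
Result: oqusoqusoqus


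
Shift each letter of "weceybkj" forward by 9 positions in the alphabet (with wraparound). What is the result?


Input: 'weceybkj', shift = 9
Operation: for each letter, (position + 9) mod 26
Mapping: 'w'(22+9=31, 31 mod 26=5)->'f', 'e'(4+9=13)->'n', 'c'(2+9=11)->'l', 'e'(4+9=13)->'n', 'y'(24+9=33, 33 mod 26=7)->'h', 'b'(1+9=10)->'k', 'k'(10+9=19)->'t', 'j'(9+9=18)->'s'
Result: fnlnhkts


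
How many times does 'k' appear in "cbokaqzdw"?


Input string: 'cbokaqzdw'
Target character: 'k'
Scan each position: s[3]='k'
Matches found at indices: 3
Total: 1


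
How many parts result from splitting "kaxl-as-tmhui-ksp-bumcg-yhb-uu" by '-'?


Input string: 'kaxl-as-tmhui-ksp-bumcg-yhb-uu'
Delimiter: '-'
Split result: 'kaxl', 'as', 'tmhui', 'ksp', 'bumcg', 'yhb', 'uu'
Number of parts: 7


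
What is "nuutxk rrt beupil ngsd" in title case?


Input string: 'nuutxk rrt beupil ngsd'
Operation: capitalize first letter of each word
Word transformations: 'nuutxk'->'Nuutxk', 'rrt'->'Rrt', 'beupil'->'Beupil', 'ngsd'->'Ngsd'
Result: Nuutxk Rrt Beupil Ngsd


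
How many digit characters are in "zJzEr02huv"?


Input string: 'zJzEr02huv'
Operation: count digit characters (0-9)
Scan: 'z', 'J', 'z', 'E', 'r', '0'(digit), '2'(digit), 'h', 'u', 'v'
Digits found: 2
Result: 2


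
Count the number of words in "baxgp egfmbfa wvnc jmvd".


Input string: 'baxgp egfmbfa wvnc jmvd'
Operation: split by spaces
Words found: 'baxgp', 'egfmbfa', 'wvnc', 'jmvd'
Word count: 4


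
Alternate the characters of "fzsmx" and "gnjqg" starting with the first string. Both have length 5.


String 1: 'fzsmx'
String 2: 'gnjqg'
Operation: alternate characters
Pairs: 'f'+'g', 'z'+'n', 's'+'j', 'm'+'q', 'x'+'g'
Result: fgznsjmqxg


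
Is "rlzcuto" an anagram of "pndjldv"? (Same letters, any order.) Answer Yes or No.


String 1: 'pndjldv' -> sorted: 'ddjlnpv'
String 2: 'rlzcuto' -> sorted: 'clortuz'
Compare sorted forms: 'ddjlnpv' != 'clortuz'
Anagram: No


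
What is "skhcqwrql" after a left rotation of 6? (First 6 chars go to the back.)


Input: 'skhcqwrql', shift = 6
Operation: split at index 6 and swap parts
Front part s[0:6] = 'skhcqw'
Back part s[6:] = 'rql'
Rotated = back + front = 'rql' + 'skhcqw'
Result: rqlskhcqw


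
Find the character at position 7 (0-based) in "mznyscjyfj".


Input string: 'mznyscjyfj'
Operation: get character at index 7
Index mapping: s[0]='m', s[1]='z', s[2]='n', s[3]='y', s[4]='s', s[5]='c', s[6]='j', s[7]='y'
Result: 'y'


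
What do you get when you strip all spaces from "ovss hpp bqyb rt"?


Input string: 'ovss hpp bqyb rt'
Operation: remove all spaces
Words: 'ovss', 'hpp', 'bqyb', 'rt'
Join without spaces: ovsshppbqybrt


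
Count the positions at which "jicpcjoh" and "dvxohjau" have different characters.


String 1: 'jicpcjoh'
String 2: 'dvxohjau'
Compare each position: pos 0: 'j'!='d', pos 1: 'i'!='v', pos 2: 'c'!='x', pos 3: 'p'!='o', pos 4: 'c'!='h', pos 5: 'j'=='j', pos 6: 'o'!='a', pos 7: 'h'!='u'
Differing positions: 7
Hamming distance: 7


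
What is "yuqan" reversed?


Input string: 'yuqan'
Operation: reverse character order
Original order: 'y' -> 'u' -> 'q' -> 'a' -> 'n'
Reversed order: 'n' -> 'a' -> 'q' -> 'u' -> 'y'
Result: naquy


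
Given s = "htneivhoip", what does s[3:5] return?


Input string: 'htneivhoip'
Operation: slice [3:5]
Extract characters: s[3]='e', s[4]='i'
Result: ei


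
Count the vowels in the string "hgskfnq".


Input string: 'hgskfnq'
Operation: count vowels (a, e, i, o, u)
Scan: s[0]='h', s[1]='g', s[2]='s', s[3]='k', s[4]='f', s[5]='n', s[6]='q'
Vowels found: 0
Result: 0


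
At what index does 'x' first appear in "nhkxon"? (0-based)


Input string: 'nhkxon'
Target: 'x'
Scanning left to right: s[0]='n', s[1]='h', s[2]='k', s[3]='x'
First match at index: 3


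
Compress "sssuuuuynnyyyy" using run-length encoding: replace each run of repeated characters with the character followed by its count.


Input: 'sssuuuuynnyyyy'
Operation: identify consecutive runs
Runs: 'sss' -> s3, 'uuuu' -> u4, 'y' -> y1, 'nn' -> n2, 'yyyy' -> y4
Encoded: s3u4y1n2y4


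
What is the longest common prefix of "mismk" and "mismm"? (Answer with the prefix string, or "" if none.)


String 1: 'mismk'
String 2: 'mismm'
Compare position by position:
pos 0: 'm' vs 'm' match
pos 1: 'i' vs 'i' match
pos 2: 's' vs 's' match
pos 3: 'm' vs 'm' match
pos 4: 'k' vs 'm' differ -> stop
Longest common prefix: "mism" (length 4)


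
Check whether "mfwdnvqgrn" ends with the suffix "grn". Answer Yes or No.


Input string: 'mfwdnvqgrn'
Suffix to check: 'grn'
Last 3 characters of input: 'grn'
Match: True
Result: Yes


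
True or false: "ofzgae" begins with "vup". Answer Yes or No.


Input string: 'ofzgae'
Prefix to check: 'vup'
First 3 characters of input: 'ofz'
Match: False
Result: No


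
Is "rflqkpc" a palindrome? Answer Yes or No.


Input string: 'rflqkpc'
Reversed: 'cpkqlfr'
Compare pairs: s[0]='r' vs s[6]='c' (mismatch), s[1]='f' vs s[5]='p' (mismatch), s[2]='l' vs s[4]='k' (mismatch)
Palindrome: No


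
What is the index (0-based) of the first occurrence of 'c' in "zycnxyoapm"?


Input string: 'zycnxyoapm'
Target: 'c'
Scanning left to right: s[0]='z', s[1]='y', s[2]='c'
First match at index: 2


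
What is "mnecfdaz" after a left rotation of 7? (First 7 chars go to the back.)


Input: 'mnecfdaz', shift = 7
Operation: split at index 7 and swap parts
Front part s[0:7] = 'mnecfda'
Back part s[7:] = 'z'
Rotated = back + front = 'z' + 'mnecfda'
Result: zmnecfda


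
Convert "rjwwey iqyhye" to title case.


Input string: 'rjwwey iqyhye'
Operation: capitalize first letter of each word
Word transformations: 'rjwwey'->'Rjwwey', 'iqyhye'->'Iqyhye'
Result: Rjwwey Iqyhye


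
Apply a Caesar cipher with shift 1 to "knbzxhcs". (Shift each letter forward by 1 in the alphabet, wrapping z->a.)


Input: 'knbzxhcs', shift = 1
Operation: for each letter, (position + 1) mod 26
Mapping: 'k'(10+1=11)->'l', 'n'(13+1=14)->'o', 'b'(1+1=2)->'c', 'z'(25+1=26, 26 mod 26=0)->'a', 'x'(23+1=24)->'y', 'h'(7+1=8)->'i', 'c'(2+1=3)->'d', 's'(18+1=19)->'t'
Result: locayidt


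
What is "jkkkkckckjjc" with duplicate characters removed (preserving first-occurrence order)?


Input: 'jkkkkckckjjc'
Operation: keep first occurrence of each character
Scan: s[0]='j' new -> keep; s[1]='k' new -> keep; s[2]='k' seen -> skip; s[3]='k' seen -> skip; s[4]='k' seen -> skip; s[5]='c' new -> keep; s[6]='k' seen -> skip; s[7]='c' seen -> skip; s[8]='k' seen -> skip; s[9]='j' seen -> skip; s[10]='j' seen -> skip; s[11]='c' seen -> skip
Result: jkc


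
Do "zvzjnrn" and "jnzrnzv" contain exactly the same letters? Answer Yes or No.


String 1: 'zvzjnrn' -> sorted: 'jnnrvzz'
String 2: 'jnzrnzv' -> sorted: 'jnnrvzz'
Compare sorted forms: 'jnnrvzz' == 'jnnrvzz'
Anagram: Yes


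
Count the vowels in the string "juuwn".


Input string: 'juuwn'
Operation: count vowels (a, e, i, o, u)
Scan: s[0]='j', s[1]='u' (vowel), s[2]='u' (vowel), s[3]='w', s[4]='n'
Vowels found: 2
Result: 2


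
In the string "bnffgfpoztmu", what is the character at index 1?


Input string: 'bnffgfpoztmu'
Operation: get character at index 1
Index mapping: s[0]='b', s[1]='n'
Result: 'n'


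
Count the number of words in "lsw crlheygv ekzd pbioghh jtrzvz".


Input string: 'lsw crlheygv ekzd pbioghh jtrzvz'
Operation: split by spaces
Words found: 'lsw', 'crlheygv', 'ekzd', 'pbioghh', 'jtrzvz'
Word count: 5


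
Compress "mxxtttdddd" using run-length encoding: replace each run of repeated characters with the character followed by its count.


Input: 'mxxtttdddd'
Operation: identify consecutive runs
Runs: 'm' -> m1, 'xx' -> x2, 'ttt' -> t3, 'dddd' -> d4
Encoded: m1x2t3d4


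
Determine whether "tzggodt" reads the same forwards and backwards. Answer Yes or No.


Input string: 'tzggodt'
Reversed: 'tdoggzt'
Compare pairs: s[0]='t' vs s[6]='t' (match), s[1]='z' vs s[5]='d' (mismatch), s[2]='g' vs s[4]='o' (mismatch)
Palindrome: No


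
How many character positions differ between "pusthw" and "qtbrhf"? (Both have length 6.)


String 1: 'pusthw'
String 2: 'qtbrhf'
Compare each position: pos 0: 'p'!='q', pos 1: 'u'!='t', pos 2: 's'!='b', pos 3: 't'!='r', pos 4: 'h'=='h', pos 5: 'w'!='f'
Differing positions: 5
Hamming distance: 5


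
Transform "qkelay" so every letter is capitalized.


Input string: 'qkelay'
Operation: convert each letter to uppercase
Mapping: 'q'->'Q', 'k'->'K', 'e'->'E', 'l'->'L', 'a'->'A', 'y'->'Y'
Result: QKELAY


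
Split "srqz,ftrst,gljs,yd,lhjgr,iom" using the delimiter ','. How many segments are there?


Input string: 'srqz,ftrst,gljs,yd,lhjgr,iom'
Delimiter: ','
Split result: 'srqz', 'ftrst', 'gljs', 'yd', 'lhjgr', 'iom'
Number of parts: 6


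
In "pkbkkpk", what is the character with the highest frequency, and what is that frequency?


Input: 'pkbkkpk'
Operation: tally each character
Counts: 'b':1, 'k':4, 'p':2
Maximum: 'k' appears 4 times


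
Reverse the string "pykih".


Input string: 'pykih'
Operation: reverse character order
Original order: 'p' -> 'y' -> 'k' -> 'i' -> 'h'
Reversed order: 'h' -> 'i' -> 'k' -> 'y' -> 'p'
Result: hikyp


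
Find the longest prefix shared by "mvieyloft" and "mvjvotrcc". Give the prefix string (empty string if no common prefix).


String 1: 'mvieyloft'
String 2: 'mvjvotrcc'
Compare position by position:
pos 0: 'm' vs 'm' match
pos 1: 'v' vs 'v' match
pos 2: 'i' vs 'j' differ -> stop
Longest common prefix: "mv" (length 2)


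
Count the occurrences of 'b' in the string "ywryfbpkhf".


Input string: 'ywryfbpkhf'
Target character: 'b'
Scan each position: s[5]='b'
Matches found at indices: 5
Total: 1


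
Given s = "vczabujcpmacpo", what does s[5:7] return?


Input string: 'vczabujcpmacpo'
Operation: slice [5:7]
Extract characters: s[5]='u', s[6]='j'
Result: uj


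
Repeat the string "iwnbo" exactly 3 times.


Input string: 'iwnbo'
Operation: repeat 3 times
Concatenation: 'iwnbo' + 'iwnbo' + 'iwnbo'
Result: iwnboiwnboiwnbo


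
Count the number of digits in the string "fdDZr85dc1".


Input string: 'fdDZr85dc1'
Operation: count digit characters (0-9)
Scan: 'f', 'd', 'D', 'Z', 'r', '8'(digit), '5'(digit), 'd', 'c', '1'(digit)
Digits found: 3
Result: 3


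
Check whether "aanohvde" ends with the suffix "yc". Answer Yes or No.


Input string: 'aanohvde'
Suffix to check: 'yc'
Last 2 characters of input: 'de'
Match: False
Result: No


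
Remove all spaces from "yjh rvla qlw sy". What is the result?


Input string: 'yjh rvla qlw sy'
Operation: remove all spaces
Words: 'yjh', 'rvla', 'qlw', 'sy'
Join without spaces: yjhrvlaqlwsy


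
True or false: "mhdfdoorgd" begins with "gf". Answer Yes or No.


Input string: 'mhdfdoorgd'
Prefix to check: 'gf'
First 2 characters of input: 'mh'
Match: False
Result: No


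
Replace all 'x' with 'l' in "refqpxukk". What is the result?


Input string: 'refqpxukk'
Operation: replace 'x' with 'l'
Positions of 'x': 5
After replacement: refqplukk


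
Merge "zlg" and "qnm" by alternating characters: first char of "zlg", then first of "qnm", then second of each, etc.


String 1: 'zlg'
String 2: 'qnm'
Operation: alternate characters
Pairs: 'z'+'q', 'l'+'n', 'g'+'m'
Result: zqlngm


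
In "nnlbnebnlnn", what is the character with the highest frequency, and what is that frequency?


Input: 'nnlbnebnlnn'
Operation: tally each character
Counts: 'b':2, 'e':1, 'l':2, 'n':6
Maximum: 'n' appears 6 times


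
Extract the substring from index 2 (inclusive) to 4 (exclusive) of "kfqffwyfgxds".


Input string: 'kfqffwyfgxds'
Operation: slice [2:4]
Extract characters: s[2]='q', s[3]='f'
Result: qf


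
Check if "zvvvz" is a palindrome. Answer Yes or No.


Input string: 'zvvvz'
Reversed: 'zvvvz'
Compare pairs: s[0]='z' vs s[4]='z' (match), s[1]='v' vs s[3]='v' (match)
Palindrome: Yes


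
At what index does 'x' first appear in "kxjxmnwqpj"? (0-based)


Input string: 'kxjxmnwqpj'
Target: 'x'
Scanning left to right: s[0]='k', s[1]='x'
First match at index: 1


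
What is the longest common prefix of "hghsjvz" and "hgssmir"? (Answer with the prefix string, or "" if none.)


String 1: 'hghsjvz'
String 2: 'hgssmir'
Compare position by position:
pos 0: 'h' vs 'h' match
pos 1: 'g' vs 'g' match
pos 2: 'h' vs 's' differ -> stop
Longest common prefix: "hg" (length 2)


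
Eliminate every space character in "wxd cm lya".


Input string: 'wxd cm lya'
Operation: remove all spaces
Words: 'wxd', 'cm', 'lya'
Join without spaces: wxdcmlya


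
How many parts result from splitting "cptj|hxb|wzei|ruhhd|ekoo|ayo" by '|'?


Input string: 'cptj|hxb|wzei|ruhhd|ekoo|ayo'
Delimiter: '|'
Split result: 'cptj', 'hxb', 'wzei', 'ruhhd', 'ekoo', 'ayo'
Number of parts: 6


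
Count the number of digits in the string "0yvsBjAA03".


Input string: '0yvsBjAA03'
Operation: count digit characters (0-9)
Scan: '0'(digit), 'y', 'v', 's', 'B', 'j', 'A', 'A', '0'(digit), '3'(digit)
Digits found: 3
Result: 3


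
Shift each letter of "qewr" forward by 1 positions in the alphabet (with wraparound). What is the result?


Input: 'qewr', shift = 1
Operation: for each letter, (position + 1) mod 26
Mapping: 'q'(16+1=17)->'r', 'e'(4+1=5)->'f', 'w'(22+1=23)->'x', 'r'(17+1=18)->'s'
Result: rfxs


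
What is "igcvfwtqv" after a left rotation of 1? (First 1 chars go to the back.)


Input: 'igcvfwtqv', shift = 1
Operation: split at index 1 and swap parts
Front part s[0:1] = 'i'
Back part s[1:] = 'gcvfwtqv'
Rotated = back + front = 'gcvfwtqv' + 'i'
Result: gcvfwtqvi


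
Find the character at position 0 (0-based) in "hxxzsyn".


Input string: 'hxxzsyn'
Operation: get character at index 0
Index mapping: s[0]='h'
Result: 'h'


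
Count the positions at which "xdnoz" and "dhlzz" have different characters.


String 1: 'xdnoz'
String 2: 'dhlzz'
Compare each position: pos 0: 'x'!='d', pos 1: 'd'!='h', pos 2: 'n'!='l', pos 3: 'o'!='z', pos 4: 'z'=='z'
Differing positions: 4
Hamming distance: 4


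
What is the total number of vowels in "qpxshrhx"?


Input string: 'qpxshrhx'
Operation: count vowels (a, e, i, o, u)
Scan: s[0]='q', s[1]='p', s[2]='x', s[3]='s', s[4]='h', s[5]='r', s[6]='h', s[7]='x'
Vowels found: 0
Result: 0


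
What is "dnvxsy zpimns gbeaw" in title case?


Input string: 'dnvxsy zpimns gbeaw'
Operation: capitalize first letter of each word
Word transformations: 'dnvxsy'->'Dnvxsy', 'zpimns'->'Zpimns', 'gbeaw'->'Gbeaw'
Result: Dnvxsy Zpimns Gbeaw


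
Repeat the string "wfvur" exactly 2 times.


Input string: 'wfvur'
Operation: repeat 2 times
Concatenation: 'wfvur' + 'wfvur'
Result: wfvurwfvur


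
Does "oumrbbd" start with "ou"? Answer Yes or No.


Input string: 'oumrbbd'
Prefix to check: 'ou'
First 2 characters of input: 'ou'
Match: True
Result: Yes
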